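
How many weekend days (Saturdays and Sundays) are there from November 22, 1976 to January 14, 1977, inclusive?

November 22, 1976 is a Monday.
That's 54 days from start to end, counting both.
54 = 7 × 7 + 5, so there are 7 full weeks plus 5 extra days.
Each full week contributes 2 weekend days (Sat, Sun): 7 × 2 = 14.
The 5 extra days are Mon, Tue, Wed, Thu, Fri — none qualify.
Total: 14 + 0 = 14.

14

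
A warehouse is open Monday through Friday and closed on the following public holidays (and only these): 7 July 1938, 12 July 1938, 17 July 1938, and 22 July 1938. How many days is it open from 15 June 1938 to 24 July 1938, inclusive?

15 June 1938 is a Wednesday.
The range spans 40 days (inclusive of both endpoints).
40 = 7 × 5 + 5, so there are 5 full weeks plus 5 extra days.
Each full week contributes 5 weekdays (Mon–Fri): 5 × 5 = 25.
The 5 extra days are Wed, Thu, Fri, Sat, Sun — 3 of them qualify.
Total: 25 + 3 = 28.
Holidays: 7 July 1938 (Thu); 12 July 1938 (Tue); 17 July 1938 (Sun); 22 July 1938 (Fri).
3 of the 4 holidays fall on weekdays; the rest are weekends and were already excluded.
Business days: 28 − 3 = 25.

25 business days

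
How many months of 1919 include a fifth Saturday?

4

A month has five Saturdays exactly when Saturday falls within its first (length − 28) days.
Jan: 31 days, starts Wed → 5 of Wed, Thu, Fri
Feb: 28 days, starts Sat → 5 of (none)
Mar: 31 days, starts Sat → 5 of Sat, Sun, Mon ✓
Apr: 30 days, starts Tue → 5 of Tue, Wed
May: 31 days, starts Thu → 5 of Thu, Fri, Sat ✓
Jun: 30 days, starts Sun → 5 of Sun, Mon
Jul: 31 days, starts Tue → 5 of Tue, Wed, Thu
Aug: 31 days, starts Fri → 5 of Fri, Sat, Sun ✓
Sep: 30 days, starts Mon → 5 of Mon, Tue
Oct: 31 days, starts Wed → 5 of Wed, Thu, Fri
Nov: 30 days, starts Sat → 5 of Sat, Sun ✓
Dec: 31 days, starts Mon → 5 of Mon, Tue, Wed
Months with five Saturdays: Mar, May, Aug, Nov.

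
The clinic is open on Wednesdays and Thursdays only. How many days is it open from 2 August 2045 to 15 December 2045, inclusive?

40

2 August 2045 is a Wednesday.
The range spans 136 days (inclusive of both endpoints).
136 = 7 × 19 + 3, so there are 19 full weeks plus 3 extra days.
Each full week contributes 2 days from the set (Wed, Thu): 19 × 2 = 38.
The 3 extra days are Wed, Thu, Fri — 2 of them qualify.
Total: 38 + 2 = 40.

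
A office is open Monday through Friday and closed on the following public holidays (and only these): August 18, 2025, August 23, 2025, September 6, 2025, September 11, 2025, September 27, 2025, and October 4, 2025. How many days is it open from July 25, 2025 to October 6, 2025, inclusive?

July 25, 2025 is a Friday.
From July 25, 2025 to October 6, 2025 is 74 days inclusive.
74 = 7 × 10 + 4, so there are 10 full weeks plus 4 extra days.
Each full week contributes 5 weekdays (Mon–Fri): 10 × 5 = 50.
The 4 extra days are Fri, Sat, Sun, Mon — 2 of them qualify.
Total: 50 + 2 = 52.
Holidays: August 18, 2025 (Mon); August 23, 2025 (Sat); September 6, 2025 (Sat); September 11, 2025 (Thu); September 27, 2025 (Sat); October 4, 2025 (Sat).
2 of the 6 holidays fall on weekdays; the rest are weekends and were already excluded.
Business days: 52 − 2 = 50.

50 business days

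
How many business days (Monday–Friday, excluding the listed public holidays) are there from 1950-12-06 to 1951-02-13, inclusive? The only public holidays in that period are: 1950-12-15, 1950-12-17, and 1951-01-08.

48 business days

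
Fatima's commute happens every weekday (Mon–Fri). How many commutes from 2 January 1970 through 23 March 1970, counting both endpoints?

2 January 1970 is a Friday.
That's 81 days from start to end, counting both.
81 = 7 × 11 + 4, so there are 11 full weeks plus 4 extra days.
Each full week contributes 5 weekdays (Mon–Fri): 11 × 5 = 55.
The 4 extra days are Friday, Saturday, Sunday, Monday — 2 of them qualify.
Total: 55 + 2 = 57.

57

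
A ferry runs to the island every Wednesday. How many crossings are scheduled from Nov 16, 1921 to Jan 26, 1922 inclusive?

11 Wednesdays

Nov 16, 1921 is a Wednesday.
The range spans 72 days (inclusive of both endpoints).
72 = 7 × 10 + 2, so there are 10 full weeks plus 2 extra days.
Each full week contributes one Wednesday: 10 so far.
The 2 extra days are Wed, Thu — 1 of them qualifies.
Total: 10 + 1 = 11.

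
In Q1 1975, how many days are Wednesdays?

Jan 1, 1975 is a Wednesday.
That's 90 days from start to end, counting both.
90 = 7 × 12 + 6, so there are 12 full weeks plus 6 extra days.
Each full week contributes one Wednesday: 12 so far.
The 6 extra days are Wed, Thu, Fri, Sat, Sun, Mon — 1 of them qualifies.
Total: 12 + 1 = 13.

13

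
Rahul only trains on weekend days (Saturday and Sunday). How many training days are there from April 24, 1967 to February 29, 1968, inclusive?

88

April 24, 1967 is a Monday.
From April 24, 1967 to February 29, 1968 is 312 days inclusive.
312 = 7 × 44 + 4, so there are 44 full weeks plus 4 extra days.
Each full week contributes 2 weekend days (Sat, Sun): 44 × 2 = 88.
The 4 extra days are Monday, Tuesday, Wednesday, Thursday — none qualify.
Total: 88 + 0 = 88.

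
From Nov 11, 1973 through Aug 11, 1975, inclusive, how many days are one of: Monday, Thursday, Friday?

274

Nov 11, 1973 is a Sunday.
From Nov 11, 1973 to Aug 11, 1975 is 639 days inclusive.
639 = 7 × 91 + 2, so there are 91 full weeks plus 2 extra days.
Each full week contributes 3 days from the set (Mon, Thu, Fri): 91 × 3 = 273.
The 2 extra days are Sun, Mon — 1 of them qualifies.
Total: 273 + 1 = 274.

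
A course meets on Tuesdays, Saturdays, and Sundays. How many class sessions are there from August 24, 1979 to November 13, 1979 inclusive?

36

August 24, 1979 is a Friday.
The range spans 82 days (inclusive of both endpoints).
82 = 7 × 11 + 5, so there are 11 full weeks plus 5 extra days.
Each full week contributes 3 days from the set (Tue, Sat, Sun): 11 × 3 = 33.
The 5 extra days are Fri, Sat, Sun, Mon, Tue — 3 of them qualify.
Total: 33 + 3 = 36.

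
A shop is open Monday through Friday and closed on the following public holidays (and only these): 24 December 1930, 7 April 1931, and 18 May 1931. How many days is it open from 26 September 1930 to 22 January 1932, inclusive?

343 working days

26 September 1930 is a Friday.
That's 484 days from start to end, counting both.
484 = 7 × 69 + 1, so there are 69 full weeks plus 1 extra day.
Each full week contributes 5 weekdays (Mon–Fri): 69 × 5 = 345.
The 1 extra day is Fri — 1 of them qualifies.
Total: 345 + 1 = 346.
Holidays: 24 December 1930 (Wed); 7 April 1931 (Tue); 18 May 1931 (Mon).
All 3 holidays fall on weekdays, so subtract 3.
Business days: 346 − 3 = 343.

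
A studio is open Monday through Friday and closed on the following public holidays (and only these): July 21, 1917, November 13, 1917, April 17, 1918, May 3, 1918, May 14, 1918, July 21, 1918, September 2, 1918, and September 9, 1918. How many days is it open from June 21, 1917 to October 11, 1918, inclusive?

336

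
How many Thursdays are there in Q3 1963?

13

1 July 1963 is a Monday.
That's 92 days from start to end, counting both.
92 = 7 × 13 + 1, so there are 13 full weeks plus 1 extra day.
Each full week contributes one Thursday: 13 so far.
The 1 extra day is Mon — none qualify.
Total: 13 + 0 = 13.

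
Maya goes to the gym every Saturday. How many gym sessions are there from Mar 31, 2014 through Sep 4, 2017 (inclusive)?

Mar 31, 2014 is a Monday.
That's 1254 days from start to end, counting both.
1254 = 7 × 179 + 1, so there are 179 full weeks plus 1 extra day.
Each full week contributes one Saturday: 179 so far.
The 1 extra day is Mon — none qualify.
Total: 179 + 0 = 179.

179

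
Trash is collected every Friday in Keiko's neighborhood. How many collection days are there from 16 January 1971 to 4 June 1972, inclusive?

16 January 1971 is a Saturday.
That's 506 days from start to end, counting both.
506 = 7 × 72 + 2, so there are 72 full weeks plus 2 extra days.
Each full week contributes one Friday: 72 so far.
The 2 extra days are Sat, Sun — none qualify.
Total: 72 + 0 = 72.

72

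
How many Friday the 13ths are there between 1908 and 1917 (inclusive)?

16

Friday-the-13ths by year:
1908: Mar, Nov
1909: Aug
1910: May
1911: Jan, Oct
1912: Sep, Dec
1913: Jun
1914: Feb, Mar, Nov
1915: Aug
1916: Oct
1917: Apr, Jul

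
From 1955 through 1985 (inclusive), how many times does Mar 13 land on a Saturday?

4

Day of week of March 13 in each year:
1955: Sun, 1956: Tue, 1957: Wed, 1958: Thu, 1959: Fri, 1960: Sun, 1961: Mon, 1962: Tue, 1963: Wed, 1964: Fri, 1965: Sat ✓, 1966: Sun, 1967: Mon, 1968: Wed, 1969: Thu, 1970: Fri, 1971: Sat ✓, 1972: Mon, 1973: Tue, 1974: Wed, 1975: Thu, 1976: Sat ✓, 1977: Sun, 1978: Mon, 1979: Tue, 1980: Thu, 1981: Fri, 1982: Sat ✓, 1983: Sun, 1984: Tue, 1985: Wed
Saturdays: 1965, 1971, 1976, 1982.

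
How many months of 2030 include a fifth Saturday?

A month has five Saturdays exactly when Saturday falls within its first (length − 28) days.
Jan: 31 days, starts Tue → 5 of Tue, Wed, Thu
Feb: 28 days, starts Fri → 5 of (none)
Mar: 31 days, starts Fri → 5 of Fri, Sat, Sun ✓
Apr: 30 days, starts Mon → 5 of Mon, Tue
May: 31 days, starts Wed → 5 of Wed, Thu, Fri
Jun: 30 days, starts Sat → 5 of Sat, Sun ✓
Jul: 31 days, starts Mon → 5 of Mon, Tue, Wed
Aug: 31 days, starts Thu → 5 of Thu, Fri, Sat ✓
Sep: 30 days, starts Sun → 5 of Sun, Mon
Oct: 31 days, starts Tue → 5 of Tue, Wed, Thu
Nov: 30 days, starts Fri → 5 of Fri, Sat ✓
Dec: 31 days, starts Sun → 5 of Sun, Mon, Tue
Months with five Saturdays: Mar, Jun, Aug, Nov.

4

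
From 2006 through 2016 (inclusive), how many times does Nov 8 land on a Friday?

1

Day of week of November 8 in each year:
2006: Wed, 2007: Thu, 2008: Sat, 2009: Sun, 2010: Mon, 2011: Tue, 2012: Thu, 2013: Fri ✓, 2014: Sat, 2015: Sun, 2016: Tue
Fridays: 2013.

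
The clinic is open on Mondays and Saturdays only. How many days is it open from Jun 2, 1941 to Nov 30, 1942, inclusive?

Jun 2, 1941 is a Monday.
That's 547 days from start to end, counting both.
547 = 7 × 78 + 1, so there are 78 full weeks plus 1 extra day.
Each full week contributes 2 days from the set (Mon, Sat): 78 × 2 = 156.
The 1 extra day is Mon — 1 of them qualifies.
Total: 156 + 1 = 157.

157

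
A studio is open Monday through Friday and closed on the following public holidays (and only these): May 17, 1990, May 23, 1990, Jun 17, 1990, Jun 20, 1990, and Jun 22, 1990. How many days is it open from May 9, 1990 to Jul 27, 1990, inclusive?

54

May 9, 1990 is a Wednesday.
That's 80 days from start to end, counting both.
80 = 7 × 11 + 3, so there are 11 full weeks plus 3 extra days.
Each full week contributes 5 weekdays (Mon–Fri): 11 × 5 = 55.
The 3 extra days are Wed, Thu, Fri — 3 of them qualify.
Total: 55 + 3 = 58.
Holidays: May 17, 1990 (Thu); May 23, 1990 (Wed); Jun 17, 1990 (Sun); Jun 20, 1990 (Wed); Jun 22, 1990 (Fri).
4 of the 5 holidays fall on weekdays; the rest are weekends and were already excluded.
Business days: 58 − 4 = 54.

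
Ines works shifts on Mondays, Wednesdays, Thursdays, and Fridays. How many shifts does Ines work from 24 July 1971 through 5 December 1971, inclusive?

24 July 1971 is a Saturday.
The range spans 135 days (inclusive of both endpoints).
135 = 7 × 19 + 2, so there are 19 full weeks plus 2 extra days.
Each full week contributes 4 days from the set (Mon, Wed, Thu, Fri): 19 × 4 = 76.
The 2 extra days are Sat, Sun — none qualify.
Total: 76 + 0 = 76.

76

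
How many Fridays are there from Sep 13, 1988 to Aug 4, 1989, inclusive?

47 Fridays

Sep 13, 1988 is a Tuesday.
That's 326 days from start to end, counting both.
326 = 7 × 46 + 4, so there are 46 full weeks plus 4 extra days.
Each full week contributes one Friday: 46 so far.
The 4 extra days are Tuesday, Wednesday, Thursday, Friday — 1 of them qualifies.
Total: 46 + 1 = 47.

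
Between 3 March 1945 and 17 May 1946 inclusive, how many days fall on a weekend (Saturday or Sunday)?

3 March 1945 is a Saturday.
That's 441 days from start to end, counting both.
441 = 7 × 63, so the span is exactly 63 full weeks.
Each full week contributes 2 weekend days (Sat, Sun): 63 × 2 = 126.

126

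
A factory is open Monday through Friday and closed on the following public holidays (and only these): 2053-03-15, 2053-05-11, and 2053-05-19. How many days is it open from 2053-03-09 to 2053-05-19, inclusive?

50

2053-03-09 is a Sunday.
From 2053-03-09 to 2053-05-19 is 72 days inclusive.
72 = 7 × 10 + 2, so there are 10 full weeks plus 2 extra days.
Each full week contributes 5 weekdays (Mon–Fri): 10 × 5 = 50.
The 2 extra days are Sunday, Monday — 1 of them qualifies.
Total: 50 + 1 = 51.
Holidays: 2053-03-15 (Sat); 2053-05-11 (Sun); 2053-05-19 (Mon).
1 of the 3 holidays fall on weekdays; the rest are weekends and were already excluded.
Business days: 51 − 1 = 50.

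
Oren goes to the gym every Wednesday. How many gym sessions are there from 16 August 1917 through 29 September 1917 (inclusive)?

16 August 1917 is a Thursday.
The range spans 45 days (inclusive of both endpoints).
45 = 7 × 6 + 3, so there are 6 full weeks plus 3 extra days.
Each full week contributes one Wednesday: 6 so far.
The 3 extra days are Thursday, Friday, Saturday — none qualify.
Total: 6 + 0 = 6.

6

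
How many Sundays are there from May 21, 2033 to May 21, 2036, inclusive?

May 21, 2033 is a Saturday.
That's 1097 days from start to end, counting both.
1097 = 7 × 156 + 5, so there are 156 full weeks plus 5 extra days.
Each full week contributes one Sunday: 156 so far.
The 5 extra days are Saturday, Sunday, Monday, Tuesday, Wednesday — 1 of them qualifies.
Total: 156 + 1 = 157.

157 Sundays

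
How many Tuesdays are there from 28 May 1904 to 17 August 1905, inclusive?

28 May 1904 is a Saturday.
The range spans 447 days (inclusive of both endpoints).
447 = 7 × 63 + 6, so there are 63 full weeks plus 6 extra days.
Each full week contributes one Tuesday: 63 so far.
The 6 extra days are Sat, Sun, Mon, Tue, Wed, Thu — 1 of them qualifies.
Total: 63 + 1 = 64.

64 Tuesdays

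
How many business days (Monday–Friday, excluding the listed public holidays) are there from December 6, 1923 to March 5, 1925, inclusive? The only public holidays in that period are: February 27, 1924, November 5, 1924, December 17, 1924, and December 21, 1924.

323 business days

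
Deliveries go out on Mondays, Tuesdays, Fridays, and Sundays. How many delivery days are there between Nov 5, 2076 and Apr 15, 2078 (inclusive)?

Nov 5, 2076 is a Thursday.
From Nov 5, 2076 to Apr 15, 2078 is 527 days inclusive.
527 = 7 × 75 + 2, so there are 75 full weeks plus 2 extra days.
Each full week contributes 4 days from the set (Mon, Tue, Fri, Sun): 75 × 4 = 300.
The 2 extra days are Thursday, Friday — 1 of them qualifies.
Total: 300 + 1 = 301.

301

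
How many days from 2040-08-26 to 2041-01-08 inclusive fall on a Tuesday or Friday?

2040-08-26 is a Sunday.
The range spans 136 days (inclusive of both endpoints).
136 = 7 × 19 + 3, so there are 19 full weeks plus 3 extra days.
Each full week contributes 2 days from the set (Tue, Fri): 19 × 2 = 38.
The 3 extra days are Sunday, Monday, Tuesday — 1 of them qualifies.
Total: 38 + 1 = 39.

39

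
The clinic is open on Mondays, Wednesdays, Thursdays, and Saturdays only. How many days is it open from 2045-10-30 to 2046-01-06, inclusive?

40

2045-10-30 is a Monday.
The range spans 69 days (inclusive of both endpoints).
69 = 7 × 9 + 6, so there are 9 full weeks plus 6 extra days.
Each full week contributes 4 days from the set (Mon, Wed, Thu, Sat): 9 × 4 = 36.
The 6 extra days are Mon, Tue, Wed, Thu, Fri, Sat — 4 of them qualify.
Total: 36 + 4 = 40.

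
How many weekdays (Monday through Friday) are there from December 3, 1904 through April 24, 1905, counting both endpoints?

December 3, 1904 is a Saturday.
The range spans 143 days (inclusive of both endpoints).
143 = 7 × 20 + 3, so there are 20 full weeks plus 3 extra days.
Each full week contributes 5 weekdays (Mon–Fri): 20 × 5 = 100.
The 3 extra days are Sat, Sun, Mon — 1 of them qualifies.
Total: 100 + 1 = 101.

101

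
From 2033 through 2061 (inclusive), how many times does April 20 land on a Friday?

4

Day of week of April 20 in each year:
2033: Wed, 2034: Thu, 2035: Fri ✓, 2036: Sun, 2037: Mon, 2038: Tue, 2039: Wed, 2040: Fri ✓, 2041: Sat, 2042: Sun, 2043: Mon, 2044: Wed, 2045: Thu, 2046: Fri ✓, 2047: Sat, 2048: Mon, 2049: Tue, 2050: Wed, 2051: Thu, 2052: Sat, 2053: Sun, 2054: Mon, 2055: Tue, 2056: Thu, 2057: Fri ✓, 2058: Sat, 2059: Sun, 2060: Tue, 2061: Wed
Fridays: 2035, 2040, 2046, 2057.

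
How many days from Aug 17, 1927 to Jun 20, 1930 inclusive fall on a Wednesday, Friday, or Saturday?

446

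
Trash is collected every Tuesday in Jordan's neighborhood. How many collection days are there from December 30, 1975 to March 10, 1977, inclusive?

63

December 30, 1975 is a Tuesday.
The range spans 437 days (inclusive of both endpoints).
437 = 7 × 62 + 3, so there are 62 full weeks plus 3 extra days.
Each full week contributes one Tuesday: 62 so far.
The 3 extra days are Tuesday, Wednesday, Thursday — 1 of them qualifies.
Total: 62 + 1 = 63.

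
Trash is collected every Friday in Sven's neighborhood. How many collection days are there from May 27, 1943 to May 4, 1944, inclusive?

May 27, 1943 is a Thursday.
The range spans 344 days (inclusive of both endpoints).
344 = 7 × 49 + 1, so there are 49 full weeks plus 1 extra day.
Each full week contributes one Friday: 49 so far.
The 1 extra day is Thu — none qualify.
Total: 49 + 0 = 49.

49 Fridays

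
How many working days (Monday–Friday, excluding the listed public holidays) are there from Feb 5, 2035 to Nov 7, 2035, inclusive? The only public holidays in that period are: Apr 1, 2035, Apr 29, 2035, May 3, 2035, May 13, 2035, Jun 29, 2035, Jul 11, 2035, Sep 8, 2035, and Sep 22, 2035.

Feb 5, 2035 is a Monday.
From Feb 5, 2035 to Nov 7, 2035 is 276 days inclusive.
276 = 7 × 39 + 3, so there are 39 full weeks plus 3 extra days.
Each full week contributes 5 weekdays (Mon–Fri): 39 × 5 = 195.
The 3 extra days are Mon, Tue, Wed — 3 of them qualify.
Total: 195 + 3 = 198.
Holidays: Apr 1, 2035 (Sun); Apr 29, 2035 (Sun); May 3, 2035 (Thu); May 13, 2035 (Sun); Jun 29, 2035 (Fri); Jul 11, 2035 (Wed); Sep 8, 2035 (Sat); Sep 22, 2035 (Sat).
3 of the 8 holidays fall on weekdays; the rest are weekends and were already excluded.
Business days: 198 − 3 = 195.

195 working days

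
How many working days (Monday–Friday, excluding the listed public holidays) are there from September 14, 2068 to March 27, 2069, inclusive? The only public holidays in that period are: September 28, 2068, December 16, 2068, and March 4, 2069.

September 14, 2068 is a Friday.
That's 195 days from start to end, counting both.
195 = 7 × 27 + 6, so there are 27 full weeks plus 6 extra days.
Each full week contributes 5 weekdays (Mon–Fri): 27 × 5 = 135.
The 6 extra days are Friday, Saturday, Sunday, Monday, Tuesday, Wednesday — 4 of them qualify.
Total: 135 + 4 = 139.
Holidays: September 28, 2068 (Fri); December 16, 2068 (Sun); March 4, 2069 (Mon).
2 of the 3 holidays fall on weekdays; the rest are weekends and were already excluded.
Business days: 139 − 2 = 137.

137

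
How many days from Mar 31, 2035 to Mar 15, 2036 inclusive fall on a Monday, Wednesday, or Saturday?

151

Mar 31, 2035 is a Saturday.
That's 351 days from start to end, counting both.
351 = 7 × 50 + 1, so there are 50 full weeks plus 1 extra day.
Each full week contributes 3 days from the set (Mon, Wed, Sat): 50 × 3 = 150.
The 1 extra day is Sat — 1 of them qualifies.
Total: 150 + 1 = 151.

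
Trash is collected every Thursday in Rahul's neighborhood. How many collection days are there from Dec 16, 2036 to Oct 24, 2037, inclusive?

Dec 16, 2036 is a Tuesday.
The range spans 313 days (inclusive of both endpoints).
313 = 7 × 44 + 5, so there are 44 full weeks plus 5 extra days.
Each full week contributes one Thursday: 44 so far.
The 5 extra days are Tuesday, Wednesday, Thursday, Friday, Saturday — 1 of them qualifies.
Total: 44 + 1 = 45.

45 Thursdays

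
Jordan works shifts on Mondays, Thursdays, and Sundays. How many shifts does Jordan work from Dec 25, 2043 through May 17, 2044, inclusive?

62

Dec 25, 2043 is a Friday.
The range spans 145 days (inclusive of both endpoints).
145 = 7 × 20 + 5, so there are 20 full weeks plus 5 extra days.
Each full week contributes 3 days from the set (Mon, Thu, Sun): 20 × 3 = 60.
The 5 extra days are Fri, Sat, Sun, Mon, Tue — 2 of them qualify.
Total: 60 + 2 = 62.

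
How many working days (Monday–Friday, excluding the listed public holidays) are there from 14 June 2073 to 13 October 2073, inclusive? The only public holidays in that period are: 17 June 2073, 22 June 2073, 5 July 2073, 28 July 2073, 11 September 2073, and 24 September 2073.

84 working days

14 June 2073 is a Wednesday.
That's 122 days from start to end, counting both.
122 = 7 × 17 + 3, so there are 17 full weeks plus 3 extra days.
Each full week contributes 5 weekdays (Mon–Fri): 17 × 5 = 85.
The 3 extra days are Wed, Thu, Fri — 3 of them qualify.
Total: 85 + 3 = 88.
Holidays: 17 June 2073 (Sat); 22 June 2073 (Thu); 5 July 2073 (Wed); 28 July 2073 (Fri); 11 September 2073 (Mon); 24 September 2073 (Sun).
4 of the 6 holidays fall on weekdays; the rest are weekends and were already excluded.
Business days: 88 − 4 = 84.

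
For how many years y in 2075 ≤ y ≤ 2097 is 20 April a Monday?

3

Day of week of April 20 in each year:
2075: Sat, 2076: Mon ✓, 2077: Tue, 2078: Wed, 2079: Thu, 2080: Sat, 2081: Sun, 2082: Mon ✓, 2083: Tue, 2084: Thu, 2085: Fri, 2086: Sat, 2087: Sun, 2088: Tue, 2089: Wed, 2090: Thu, 2091: Fri, 2092: Sun, 2093: Mon ✓, 2094: Tue, 2095: Wed, 2096: Fri, 2097: Sat
Mondays: 2076, 2082, 2093.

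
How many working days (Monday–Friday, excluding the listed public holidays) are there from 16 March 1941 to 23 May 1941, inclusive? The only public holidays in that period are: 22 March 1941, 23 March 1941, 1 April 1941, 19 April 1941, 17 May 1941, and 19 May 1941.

48 working days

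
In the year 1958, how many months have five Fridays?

A month has five Fridays exactly when Friday falls within its first (length − 28) days.
Jan: 31 days, starts Wed → 5 of Wed, Thu, Fri ✓
Feb: 28 days, starts Sat → 5 of (none)
Mar: 31 days, starts Sat → 5 of Sat, Sun, Mon
Apr: 30 days, starts Tue → 5 of Tue, Wed
May: 31 days, starts Thu → 5 of Thu, Fri, Sat ✓
Jun: 30 days, starts Sun → 5 of Sun, Mon
Jul: 31 days, starts Tue → 5 of Tue, Wed, Thu
Aug: 31 days, starts Fri → 5 of Fri, Sat, Sun ✓
Sep: 30 days, starts Mon → 5 of Mon, Tue
Oct: 31 days, starts Wed → 5 of Wed, Thu, Fri ✓
Nov: 30 days, starts Sat → 5 of Sat, Sun
Dec: 31 days, starts Mon → 5 of Mon, Tue, Wed
Months with five Fridays: Jan, May, Aug, Oct.

4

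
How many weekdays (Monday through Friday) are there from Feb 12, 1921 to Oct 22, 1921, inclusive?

Feb 12, 1921 is a Saturday.
From Feb 12, 1921 to Oct 22, 1921 is 253 days inclusive.
253 = 7 × 36 + 1, so there are 36 full weeks plus 1 extra day.
Each full week contributes 5 weekdays (Mon–Fri): 36 × 5 = 180.
The 1 extra day is Saturday — none qualify.
Total: 180 + 0 = 180.

180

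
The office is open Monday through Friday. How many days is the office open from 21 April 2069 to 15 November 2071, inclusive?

670 weekdays

21 April 2069 is a Sunday.
From 21 April 2069 to 15 November 2071 is 939 days inclusive.
939 = 7 × 134 + 1, so there are 134 full weeks plus 1 extra day.
Each full week contributes 5 weekdays (Mon–Fri): 134 × 5 = 670.
The 1 extra day is Sun — none qualify.
Total: 670 + 0 = 670.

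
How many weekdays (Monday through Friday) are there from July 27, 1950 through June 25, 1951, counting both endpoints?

July 27, 1950 is a Thursday.
From July 27, 1950 to June 25, 1951 is 334 days inclusive.
334 = 7 × 47 + 5, so there are 47 full weeks plus 5 extra days.
Each full week contributes 5 weekdays (Mon–Fri): 47 × 5 = 235.
The 5 extra days are Thu, Fri, Sat, Sun, Mon — 3 of them qualify.
Total: 235 + 3 = 238.

238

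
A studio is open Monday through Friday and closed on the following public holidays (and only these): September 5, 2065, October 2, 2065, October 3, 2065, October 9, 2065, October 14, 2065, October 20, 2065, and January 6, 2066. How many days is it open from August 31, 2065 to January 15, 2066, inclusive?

August 31, 2065 is a Monday.
The range spans 138 days (inclusive of both endpoints).
138 = 7 × 19 + 5, so there are 19 full weeks plus 5 extra days.
Each full week contributes 5 weekdays (Mon–Fri): 19 × 5 = 95.
The 5 extra days are Monday, Tuesday, Wednesday, Thursday, Friday — 5 of them qualify.
Total: 95 + 5 = 100.
Holidays: September 5, 2065 (Sat); October 2, 2065 (Fri); October 3, 2065 (Sat); October 9, 2065 (Fri); October 14, 2065 (Wed); October 20, 2065 (Tue); January 6, 2066 (Wed).
5 of the 7 holidays fall on weekdays; the rest are weekends and were already excluded.
Business days: 100 − 5 = 95.

95 working days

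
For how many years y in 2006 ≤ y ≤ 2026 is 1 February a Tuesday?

Day of week of February 1 in each year:
2006: Wed, 2007: Thu, 2008: Fri, 2009: Sun, 2010: Mon, 2011: Tue ✓, 2012: Wed, 2013: Fri, 2014: Sat, 2015: Sun, 2016: Mon, 2017: Wed, 2018: Thu, 2019: Fri, 2020: Sat, 2021: Mon, 2022: Tue ✓, 2023: Wed, 2024: Thu, 2025: Sat, 2026: Sun
Tuesdays: 2011, 2022.

2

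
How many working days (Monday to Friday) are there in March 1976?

1976-03-01 is a Monday.
That's 31 days from start to end, counting both.
31 = 7 × 4 + 3, so there are 4 full weeks plus 3 extra days.
Each full week contributes 5 weekdays (Mon–Fri): 4 × 5 = 20.
The 3 extra days are Mon, Tue, Wed — 3 of them qualify.
Total: 20 + 3 = 23.

23 weekdays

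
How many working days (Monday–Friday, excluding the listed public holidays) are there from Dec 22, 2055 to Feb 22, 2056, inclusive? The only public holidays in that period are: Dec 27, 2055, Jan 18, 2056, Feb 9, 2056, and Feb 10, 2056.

41 working days

Dec 22, 2055 is a Wednesday.
From Dec 22, 2055 to Feb 22, 2056 is 63 days inclusive.
63 = 7 × 9, so the span is exactly 9 full weeks.
Each full week contributes 5 weekdays (Mon–Fri): 9 × 5 = 45.
Total: 45.
Holidays: Dec 27, 2055 (Mon); Jan 18, 2056 (Tue); Feb 9, 2056 (Wed); Feb 10, 2056 (Thu).
All 4 holidays fall on weekdays, so subtract 4.
Business days: 45 − 4 = 41.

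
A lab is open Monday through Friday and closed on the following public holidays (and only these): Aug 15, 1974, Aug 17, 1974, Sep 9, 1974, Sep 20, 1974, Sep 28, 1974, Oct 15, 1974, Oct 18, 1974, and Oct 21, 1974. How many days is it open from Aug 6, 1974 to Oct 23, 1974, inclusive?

51

Aug 6, 1974 is a Tuesday.
From Aug 6, 1974 to Oct 23, 1974 is 79 days inclusive.
79 = 7 × 11 + 2, so there are 11 full weeks plus 2 extra days.
Each full week contributes 5 weekdays (Mon–Fri): 11 × 5 = 55.
The 2 extra days are Tuesday, Wednesday — 2 of them qualify.
Total: 55 + 2 = 57.
Holidays: Aug 15, 1974 (Thu); Aug 17, 1974 (Sat); Sep 9, 1974 (Mon); Sep 20, 1974 (Fri); Sep 28, 1974 (Sat); Oct 15, 1974 (Tue); Oct 18, 1974 (Fri); Oct 21, 1974 (Mon).
6 of the 8 holidays fall on weekdays; the rest are weekends and were already excluded.
Business days: 57 − 6 = 51.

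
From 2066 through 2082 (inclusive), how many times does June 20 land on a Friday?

2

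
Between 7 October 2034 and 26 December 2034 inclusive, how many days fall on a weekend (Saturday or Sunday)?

24

7 October 2034 is a Saturday.
That's 81 days from start to end, counting both.
81 = 7 × 11 + 4, so there are 11 full weeks plus 4 extra days.
Each full week contributes 2 weekend days (Sat, Sun): 11 × 2 = 22.
The 4 extra days are Saturday, Sunday, Monday, Tuesday — 2 of them qualify.
Total: 22 + 2 = 24.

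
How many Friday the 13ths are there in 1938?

1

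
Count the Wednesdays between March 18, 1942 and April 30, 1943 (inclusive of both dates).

59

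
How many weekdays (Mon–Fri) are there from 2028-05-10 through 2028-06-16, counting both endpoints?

28 weekdays

2028-05-10 is a Wednesday.
The range spans 38 days (inclusive of both endpoints).
38 = 7 × 5 + 3, so there are 5 full weeks plus 3 extra days.
Each full week contributes 5 weekdays (Mon–Fri): 5 × 5 = 25.
The 3 extra days are Wednesday, Thursday, Friday — 3 of them qualify.
Total: 25 + 3 = 28.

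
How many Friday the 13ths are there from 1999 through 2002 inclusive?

6

Friday-the-13ths by year:
1999: Aug
2000: Oct
2001: Apr, Jul
2002: Sep, Dec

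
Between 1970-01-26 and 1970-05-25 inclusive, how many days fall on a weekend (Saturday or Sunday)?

34

1970-01-26 is a Monday.
From 1970-01-26 to 1970-05-25 is 120 days inclusive.
120 = 7 × 17 + 1, so there are 17 full weeks plus 1 extra day.
Each full week contributes 2 weekend days (Sat, Sun): 17 × 2 = 34.
The 1 extra day is Mon — none qualify.
Total: 34 + 0 = 34.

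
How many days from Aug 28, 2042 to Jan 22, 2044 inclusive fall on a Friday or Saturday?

147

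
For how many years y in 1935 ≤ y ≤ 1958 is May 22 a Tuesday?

Day of week of May 22 in each year:
1935: Wed, 1936: Fri, 1937: Sat, 1938: Sun, 1939: Mon, 1940: Wed, 1941: Thu, 1942: Fri, 1943: Sat, 1944: Mon, 1945: Tue ✓, 1946: Wed, 1947: Thu, 1948: Sat, 1949: Sun, 1950: Mon, 1951: Tue ✓, 1952: Thu, 1953: Fri, 1954: Sat, 1955: Sun, 1956: Tue ✓, 1957: Wed, 1958: Thu
Tuesdays: 1945, 1951, 1956.

3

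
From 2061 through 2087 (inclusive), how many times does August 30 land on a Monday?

3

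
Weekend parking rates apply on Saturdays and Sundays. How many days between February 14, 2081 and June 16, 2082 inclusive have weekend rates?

140

February 14, 2081 is a Friday.
That's 488 days from start to end, counting both.
488 = 7 × 69 + 5, so there are 69 full weeks plus 5 extra days.
Each full week contributes 2 weekend days (Sat, Sun): 69 × 2 = 138.
The 5 extra days are Fri, Sat, Sun, Mon, Tue — 2 of them qualify.
Total: 138 + 2 = 140.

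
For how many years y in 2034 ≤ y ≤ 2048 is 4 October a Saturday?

Day of week of October 4 in each year:
2034: Wed, 2035: Thu, 2036: Sat ✓, 2037: Sun, 2038: Mon, 2039: Tue, 2040: Thu, 2041: Fri, 2042: Sat ✓, 2043: Sun, 2044: Tue, 2045: Wed, 2046: Thu, 2047: Fri, 2048: Sun
Saturdays: 2036, 2042.

2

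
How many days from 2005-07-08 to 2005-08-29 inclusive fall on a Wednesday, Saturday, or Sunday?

23

2005-07-08 is a Friday.
The range spans 53 days (inclusive of both endpoints).
53 = 7 × 7 + 4, so there are 7 full weeks plus 4 extra days.
Each full week contributes 3 days from the set (Wed, Sat, Sun): 7 × 3 = 21.
The 4 extra days are Friday, Saturday, Sunday, Monday — 2 of them qualify.
Total: 21 + 2 = 23.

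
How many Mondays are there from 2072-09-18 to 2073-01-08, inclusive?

2072-09-18 is a Sunday.
That's 113 days from start to end, counting both.
113 = 7 × 16 + 1, so there are 16 full weeks plus 1 extra day.
Each full week contributes one Monday: 16 so far.
The 1 extra day is Sun — none qualify.
Total: 16 + 0 = 16.

16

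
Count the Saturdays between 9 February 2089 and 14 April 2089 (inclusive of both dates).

9

9 February 2089 is a Wednesday.
That's 65 days from start to end, counting both.
65 = 7 × 9 + 2, so there are 9 full weeks plus 2 extra days.
Each full week contributes one Saturday: 9 so far.
The 2 extra days are Wed, Thu — none qualify.
Total: 9 + 0 = 9.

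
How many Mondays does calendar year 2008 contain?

Jan 1, 2008 is a Tuesday.
The range spans 366 days (inclusive of both endpoints).
366 = 7 × 52 + 2, so there are 52 full weeks plus 2 extra days.
Each full week contributes one Monday: 52 so far.
The 2 extra days are Tue, Wed — none qualify.
Total: 52 + 0 = 52.

52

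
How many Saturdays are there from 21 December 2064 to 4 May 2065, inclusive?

21 December 2064 is a Sunday.
From 21 December 2064 to 4 May 2065 is 135 days inclusive.
135 = 7 × 19 + 2, so there are 19 full weeks plus 2 extra days.
Each full week contributes one Saturday: 19 so far.
The 2 extra days are Sun, Mon — none qualify.
Total: 19 + 0 = 19.

19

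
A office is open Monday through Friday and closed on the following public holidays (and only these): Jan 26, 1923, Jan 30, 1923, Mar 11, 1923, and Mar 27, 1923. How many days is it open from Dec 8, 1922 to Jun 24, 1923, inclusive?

Dec 8, 1922 is a Friday.
The range spans 199 days (inclusive of both endpoints).
199 = 7 × 28 + 3, so there are 28 full weeks plus 3 extra days.
Each full week contributes 5 weekdays (Mon–Fri): 28 × 5 = 140.
The 3 extra days are Friday, Saturday, Sunday — 1 of them qualifies.
Total: 140 + 1 = 141.
Holidays: Jan 26, 1923 (Fri); Jan 30, 1923 (Tue); Mar 11, 1923 (Sun); Mar 27, 1923 (Tue).
3 of the 4 holidays fall on weekdays; the rest are weekends and were already excluded.
Business days: 141 − 3 = 138.

138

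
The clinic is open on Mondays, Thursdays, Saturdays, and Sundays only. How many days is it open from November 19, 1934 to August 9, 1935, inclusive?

November 19, 1934 is a Monday.
That's 264 days from start to end, counting both.
264 = 7 × 37 + 5, so there are 37 full weeks plus 5 extra days.
Each full week contributes 4 days from the set (Mon, Thu, Sat, Sun): 37 × 4 = 148.
The 5 extra days are Monday, Tuesday, Wednesday, Thursday, Friday — 2 of them qualify.
Total: 148 + 2 = 150.

150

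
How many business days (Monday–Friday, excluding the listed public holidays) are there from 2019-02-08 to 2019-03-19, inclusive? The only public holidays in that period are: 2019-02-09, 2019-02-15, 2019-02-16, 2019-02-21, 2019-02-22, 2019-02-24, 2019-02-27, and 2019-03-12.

2019-02-08 is a Friday.
That's 40 days from start to end, counting both.
40 = 7 × 5 + 5, so there are 5 full weeks plus 5 extra days.
Each full week contributes 5 weekdays (Mon–Fri): 5 × 5 = 25.
The 5 extra days are Friday, Saturday, Sunday, Monday, Tuesday — 3 of them qualify.
Total: 25 + 3 = 28.
Holidays: 2019-02-09 (Sat); 2019-02-15 (Fri); 2019-02-16 (Sat); 2019-02-21 (Thu); 2019-02-22 (Fri); 2019-02-24 (Sun); 2019-02-27 (Wed); 2019-03-12 (Tue).
5 of the 8 holidays fall on weekdays; the rest are weekends and were already excluded.
Business days: 28 − 5 = 23.

23 business days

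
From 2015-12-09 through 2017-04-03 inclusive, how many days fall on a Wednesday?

2015-12-09 is a Wednesday.
From 2015-12-09 to 2017-04-03 is 482 days inclusive.
482 = 7 × 68 + 6, so there are 68 full weeks plus 6 extra days.
Each full week contributes one Wednesday: 68 so far.
The 6 extra days are Wednesday, Thursday, Friday, Saturday, Sunday, Monday — 1 of them qualifies.
Total: 68 + 1 = 69.

69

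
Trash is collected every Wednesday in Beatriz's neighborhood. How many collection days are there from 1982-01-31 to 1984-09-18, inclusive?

1982-01-31 is a Sunday.
The range spans 962 days (inclusive of both endpoints).
962 = 7 × 137 + 3, so there are 137 full weeks plus 3 extra days.
Each full week contributes one Wednesday: 137 so far.
The 3 extra days are Sunday, Monday, Tuesday — none qualify.
Total: 137 + 0 = 137.

137 Wednesdays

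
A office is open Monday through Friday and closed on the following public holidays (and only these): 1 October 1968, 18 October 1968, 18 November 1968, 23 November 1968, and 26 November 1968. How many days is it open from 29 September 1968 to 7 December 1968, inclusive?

29 September 1968 is a Sunday.
The range spans 70 days (inclusive of both endpoints).
70 = 7 × 10, so the span is exactly 10 full weeks.
Each full week contributes 5 weekdays (Mon–Fri): 10 × 5 = 50.
Holidays: 1 October 1968 (Tue); 18 October 1968 (Fri); 18 November 1968 (Mon); 23 November 1968 (Sat); 26 November 1968 (Tue).
4 of the 5 holidays fall on weekdays; the rest are weekends and were already excluded.
Business days: 50 − 4 = 46.

46 working days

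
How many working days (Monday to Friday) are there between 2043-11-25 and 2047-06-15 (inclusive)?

2043-11-25 is a Wednesday.
The range spans 1299 days (inclusive of both endpoints).
1299 = 7 × 185 + 4, so there are 185 full weeks plus 4 extra days.
Each full week contributes 5 weekdays (Mon–Fri): 185 × 5 = 925.
The 4 extra days are Wednesday, Thursday, Friday, Saturday — 3 of them qualify.
Total: 925 + 3 = 928.

928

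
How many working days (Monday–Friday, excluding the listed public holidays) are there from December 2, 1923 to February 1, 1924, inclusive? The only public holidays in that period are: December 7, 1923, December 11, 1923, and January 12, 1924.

43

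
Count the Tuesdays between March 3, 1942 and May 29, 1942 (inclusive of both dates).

March 3, 1942 is a Tuesday.
That's 88 days from start to end, counting both.
88 = 7 × 12 + 4, so there are 12 full weeks plus 4 extra days.
Each full week contributes one Tuesday: 12 so far.
The 4 extra days are Tuesday, Wednesday, Thursday, Friday — 1 of them qualifies.
Total: 12 + 1 = 13.

13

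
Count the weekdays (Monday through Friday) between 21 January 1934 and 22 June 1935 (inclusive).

370

21 January 1934 is a Sunday.
From 21 January 1934 to 22 June 1935 is 518 days inclusive.
518 = 7 × 74, so the span is exactly 74 full weeks.
Each full week contributes 5 weekdays (Mon–Fri): 74 × 5 = 370.
Total: 370.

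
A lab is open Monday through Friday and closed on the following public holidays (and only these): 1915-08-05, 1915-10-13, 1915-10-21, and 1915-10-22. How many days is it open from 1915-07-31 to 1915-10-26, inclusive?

58 working days

1915-07-31 is a Saturday.
From 1915-07-31 to 1915-10-26 is 88 days inclusive.
88 = 7 × 12 + 4, so there are 12 full weeks plus 4 extra days.
Each full week contributes 5 weekdays (Mon–Fri): 12 × 5 = 60.
The 4 extra days are Sat, Sun, Mon, Tue — 2 of them qualify.
Total: 60 + 2 = 62.
Holidays: 1915-08-05 (Thu); 1915-10-13 (Wed); 1915-10-21 (Thu); 1915-10-22 (Fri).
All 4 holidays fall on weekdays, so subtract 4.
Business days: 62 − 4 = 58.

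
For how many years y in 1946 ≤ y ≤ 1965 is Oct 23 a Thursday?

3

Day of week of October 23 in each year:
1946: Wed, 1947: Thu ✓, 1948: Sat, 1949: Sun, 1950: Mon, 1951: Tue, 1952: Thu ✓, 1953: Fri, 1954: Sat, 1955: Sun, 1956: Tue, 1957: Wed, 1958: Thu ✓, 1959: Fri, 1960: Sun, 1961: Mon, 1962: Tue, 1963: Wed, 1964: Fri, 1965: Sat
Thursdays: 1947, 1952, 1958.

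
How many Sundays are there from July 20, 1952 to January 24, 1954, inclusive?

80

July 20, 1952 is a Sunday.
From July 20, 1952 to January 24, 1954 is 554 days inclusive.
554 = 7 × 79 + 1, so there are 79 full weeks plus 1 extra day.
Each full week contributes one Sunday: 79 so far.
The 1 extra day is Sun — 1 of them qualifies.
Total: 79 + 1 = 80.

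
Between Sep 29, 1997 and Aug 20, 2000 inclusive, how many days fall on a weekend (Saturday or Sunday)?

302

Sep 29, 1997 is a Monday.
From Sep 29, 1997 to Aug 20, 2000 is 1057 days inclusive.
1057 = 7 × 151, so the span is exactly 151 full weeks.
Each full week contributes 2 weekend days (Sat, Sun): 151 × 2 = 302.
Total: 302.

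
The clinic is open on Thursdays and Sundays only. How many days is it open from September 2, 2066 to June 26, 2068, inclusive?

190

September 2, 2066 is a Thursday.
That's 664 days from start to end, counting both.
664 = 7 × 94 + 6, so there are 94 full weeks plus 6 extra days.
Each full week contributes 2 days from the set (Thu, Sun): 94 × 2 = 188.
The 6 extra days are Thursday, Friday, Saturday, Sunday, Monday, Tuesday — 2 of them qualify.
Total: 188 + 2 = 190.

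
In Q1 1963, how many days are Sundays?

13

1963-01-01 is a Tuesday.
That's 90 days from start to end, counting both.
90 = 7 × 12 + 6, so there are 12 full weeks plus 6 extra days.
Each full week contributes one Sunday: 12 so far.
The 6 extra days are Tue, Wed, Thu, Fri, Sat, Sun — 1 of them qualifies.
Total: 12 + 1 = 13.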